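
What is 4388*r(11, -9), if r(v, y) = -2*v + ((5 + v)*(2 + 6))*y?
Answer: -5151512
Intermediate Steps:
r(v, y) = -2*v + y*(40 + 8*v) (r(v, y) = -2*v + ((5 + v)*8)*y = -2*v + (40 + 8*v)*y = -2*v + y*(40 + 8*v))
4388*r(11, -9) = 4388*(-2*11 + 40*(-9) + 8*11*(-9)) = 4388*(-22 - 360 - 792) = 4388*(-1174) = -5151512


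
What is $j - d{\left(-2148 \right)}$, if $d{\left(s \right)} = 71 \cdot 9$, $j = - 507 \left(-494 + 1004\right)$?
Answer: $-259209$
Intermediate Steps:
$j = -258570$ ($j = \left(-507\right) 510 = -258570$)
$d{\left(s \right)} = 639$
$j - d{\left(-2148 \right)} = -258570 - 639 = -259209$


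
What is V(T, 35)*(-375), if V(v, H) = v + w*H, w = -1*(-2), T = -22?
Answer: -18000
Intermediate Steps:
w = 2
V(v, H) = v + 2*H
V(T, 35)*(-375) = (-22 + 2*35)*(-375) = (-22 + 70)*(-375) = 48*(-375) = -18000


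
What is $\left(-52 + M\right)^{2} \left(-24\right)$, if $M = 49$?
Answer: $-216$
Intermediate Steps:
$\left(-52 + M\right)^{2} \left(-24\right) = \left(-52 + 49\right)^{2} \left(-24\right) = \left(-3\right)^{2} \left(-24\right) = 9 \left(-24\right) = -216$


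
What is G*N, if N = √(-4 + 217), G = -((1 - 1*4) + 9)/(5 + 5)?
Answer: -3*√213/5 ≈ -8.7567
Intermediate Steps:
G = -⅗ (G = -((1 - 4) + 9)/10 = -(-3 + 9)/10 = -6/10 = -1*⅗ = -⅗ ≈ -0.60000)
N = √213 ≈ 14.595
G*N = -3*√213/5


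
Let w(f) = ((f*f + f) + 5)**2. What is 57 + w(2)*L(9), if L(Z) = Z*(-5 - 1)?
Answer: -6477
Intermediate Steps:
L(Z) = -6*Z (L(Z) = Z*(-6) = -6*Z)
w(f) = (5 + f + f**2)**2 (w(f) = ((f**2 + f) + 5)**2 = ((f + f**2) + 5)**2 = (5 + f + f**2)**2)
57 + w(2)*L(9) = 57 + (5 + 2 + 2**2)**2*(-6*9) = 57 + (5 + 2 + 4)**2*(-54) = 57 + 11**2*(-54) = 57 + 121*(-54) = 57 - 6534 = -6477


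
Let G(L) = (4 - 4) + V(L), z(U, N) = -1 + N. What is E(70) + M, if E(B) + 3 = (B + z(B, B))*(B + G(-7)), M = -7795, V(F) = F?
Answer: 959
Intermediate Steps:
G(L) = L (G(L) = (4 - 4) + L = 0 + L = L)
E(B) = -3 + (-1 + 2*B)*(-7 + B) (E(B) = -3 + (B + (-1 + B))*(B - 7) = -3 + (-1 + 2*B)*(-7 + B))
E(70) + M = (4 - 15*70 + 2*70**2) - 7795 = (4 - 1050 + 2*4900) - 7795 = (4 - 1050 + 9800) - 7795 = 8754 - 7795 = 959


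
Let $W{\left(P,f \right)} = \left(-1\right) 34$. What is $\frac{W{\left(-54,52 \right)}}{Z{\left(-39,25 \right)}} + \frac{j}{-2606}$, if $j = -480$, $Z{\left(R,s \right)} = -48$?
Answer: $\frac{27911}{31272} \approx 0.89252$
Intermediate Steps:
$W{\left(P,f \right)} = -34$
$\frac{W{\left(-54,52 \right)}}{Z{\left(-39,25 \right)}} + \frac{j}{-2606} = - \frac{34}{-48} - \frac{480}{-2606} = \left(-34\right) \left(- \frac{1}{48}\right) - - \frac{240}{1303} = \frac{17}{24} + \frac{240}{1303} = \frac{27911}{31272}$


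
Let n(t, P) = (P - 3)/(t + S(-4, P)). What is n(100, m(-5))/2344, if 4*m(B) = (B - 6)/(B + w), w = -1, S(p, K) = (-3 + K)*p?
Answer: -61/6197536 ≈ -9.8426e-6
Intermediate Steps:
S(p, K) = p*(-3 + K)
m(B) = (-6 + B)/(4*(-1 + B)) (m(B) = ((B - 6)/(B - 1))/4 = ((-6 + B)/(-1 + B))/4 = (-6 + B)/(4*(-1 + B)))
n(t, P) = (-3 + P)/(12 + t - 4*P) (n(t, P) = (P - 3)/(t - 4*(-3 + P)) = (-3 + P)/(t + (12 - 4*P)) = (-3 + P)/(12 + t - 4*P))
n(100, m(-5))/2344 = ((-3 + (-6 - 5)/(4*(-1 - 5)))/(12 + 100 - (-6 - 5)/(-1 - 5)))/2344 = ((-3 + (¼)*(-11)/(-6))/(12 + 100 - (-11)/(-6)))*(1/2344) = ((-3 + (¼)*(-⅙)*(-11))/(12 + 100 - (-1)*(-11)/6))*(1/2344) = ((-3 + 11/24)/(12 + 100 - 4*11/24))*(1/2344) = (-61/24/(12 + 100 - 11/6))*(1/2344) = (-61/24/(661/6))*(1/2344) = ((6/661)*(-61/24))*(1/2344) = -61/2644*1/2344 = -61/6197536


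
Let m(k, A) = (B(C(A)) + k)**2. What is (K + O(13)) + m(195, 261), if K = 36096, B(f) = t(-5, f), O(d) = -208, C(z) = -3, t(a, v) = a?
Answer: 71988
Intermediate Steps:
B(f) = -5
m(k, A) = (-5 + k)**2
(K + O(13)) + m(195, 261) = (36096 - 208) + (-5 + 195)**2 = 35888 + 190**2 = 35888 + 36100 = 71988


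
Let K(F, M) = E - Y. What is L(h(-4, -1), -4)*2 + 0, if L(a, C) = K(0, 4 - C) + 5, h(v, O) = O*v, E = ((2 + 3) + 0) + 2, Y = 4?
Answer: 16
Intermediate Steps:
E = 7 (E = (5 + 0) + 2 = 5 + 2 = 7)
K(F, M) = 3 (K(F, M) = 7 - 1*4 = 7 - 4 = 3)
L(a, C) = 8 (L(a, C) = 3 + 5 = 8)
L(h(-4, -1), -4)*2 + 0 = 8*2 + 0 = 16 + 0 = 16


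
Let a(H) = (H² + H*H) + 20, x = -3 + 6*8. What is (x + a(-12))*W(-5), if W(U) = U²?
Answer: 8825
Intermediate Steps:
x = 45 (x = -3 + 48 = 45)
a(H) = 20 + 2*H² (a(H) = (H² + H²) + 20 = 2*H² + 20 = 20 + 2*H²)
(x + a(-12))*W(-5) = (45 + (20 + 2*(-12)²))*(-5)² = (45 + (20 + 2*144))*25 = (45 + (20 + 288))*25 = (45 + 308)*25 = 353*25 = 8825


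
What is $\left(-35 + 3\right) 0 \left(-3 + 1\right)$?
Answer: $0$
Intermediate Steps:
$\left(-35 + 3\right) 0 \left(-3 + 1\right) = - 32 \cdot 0 \left(-2\right) = \left(-32\right) 0 = 0$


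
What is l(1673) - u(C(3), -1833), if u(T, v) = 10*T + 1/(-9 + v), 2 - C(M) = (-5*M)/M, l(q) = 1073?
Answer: 1847527/1842 ≈ 1003.0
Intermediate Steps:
C(M) = 7 (C(M) = 2 - (-5*M)/M = 2 - 1*(-5) = 2 + 5 = 7)
u(T, v) = 1/(-9 + v) + 10*T
l(1673) - u(C(3), -1833) = 1073 - (1 - 90*7 + 10*7*(-1833))/(-9 - 1833) = 1073 - (1 - 630 - 128310)/(-1842) = 1073 - (-1)*(-128939)/1842 = 1073 - 1*128939/1842 = 1073 - 128939/1842 = 1847527/1842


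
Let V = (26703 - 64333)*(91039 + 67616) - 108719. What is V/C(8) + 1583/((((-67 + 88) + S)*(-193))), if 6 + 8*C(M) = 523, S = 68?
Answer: -820414246660915/8880509 ≈ -9.2384e+7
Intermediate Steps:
C(M) = 517/8 (C(M) = -3/4 + (1/8)*523 = -3/4 + 523/8 = 517/8)
V = -5970296369 (V = -37630*158655 - 108719 = -5970187650 - 108719 = -5970296369)
V/C(8) + 1583/((((-67 + 88) + S)*(-193))) = -5970296369/517/8 + 1583/((((-67 + 88) + 68)*(-193))) = -5970296369*8/517 + 1583/(((21 + 68)*(-193))) = -47762370952/517 + 1583/((89*(-193))) = -47762370952/517 + 1583/(-17177) = -47762370952/517 + 1583*(-1/17177) = -47762370952/517 - 1583/17177 = -820414246660915/8880509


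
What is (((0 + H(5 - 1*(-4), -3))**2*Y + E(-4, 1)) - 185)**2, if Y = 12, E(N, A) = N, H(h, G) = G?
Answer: 6561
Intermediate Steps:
(((0 + H(5 - 1*(-4), -3))**2*Y + E(-4, 1)) - 185)**2 = (((0 - 3)**2*12 - 4) - 185)**2 = (((-3)**2*12 - 4) - 185)**2 = ((9*12 - 4) - 185)**2 = ((108 - 4) - 185)**2 = (104 - 185)**2 = (-81)**2 = 6561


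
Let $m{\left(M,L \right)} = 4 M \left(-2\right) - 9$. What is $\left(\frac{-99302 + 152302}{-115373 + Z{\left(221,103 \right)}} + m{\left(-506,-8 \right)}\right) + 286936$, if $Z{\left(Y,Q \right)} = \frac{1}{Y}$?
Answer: $\frac{927387945400}{3187179} \approx 2.9097 \cdot 10^{5}$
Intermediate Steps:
$m{\left(M,L \right)} = -9 - 8 M$ ($m{\left(M,L \right)} = 4 \left(- 2 M\right) - 9 = - 8 M - 9 = -9 - 8 M$)
$\left(\frac{-99302 + 152302}{-115373 + Z{\left(221,103 \right)}} + m{\left(-506,-8 \right)}\right) + 286936 = \left(\frac{-99302 + 152302}{-115373 + \frac{1}{221}} - -4039\right) + 286936 = \left(\frac{53000}{-115373 + \frac{1}{221}} + \left(-9 + 4048\right)\right) + 286936 = \left(\frac{53000}{- \frac{25497432}{221}} + 4039\right) + 286936 = \left(53000 \left(- \frac{221}{25497432}\right) + 4039\right) + 286936 = \left(- \frac{1464125}{3187179} + 4039\right) + 286936 = \frac{12871551856}{3187179} + 286936 = \frac{927387945400}{3187179}$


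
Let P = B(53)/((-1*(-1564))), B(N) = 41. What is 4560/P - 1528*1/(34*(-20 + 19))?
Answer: 121272604/697 ≈ 1.7399e+5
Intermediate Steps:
P = 41/1564 (P = 41/((-1*(-1564))) = 41/1564 ≈ 0.026215)
4560/P - 1528*1/(34*(-20 + 19)) = 4560/(41/1564) - 1528*1/(34*(-20 + 19)) = 4560*(1564/41) - 1528/(34*(-1)) = 7131840/41 - 1528/(-34) = 7131840/41 - 1528*(-1/34) = 7131840/41 + 764/17 = 121272604/697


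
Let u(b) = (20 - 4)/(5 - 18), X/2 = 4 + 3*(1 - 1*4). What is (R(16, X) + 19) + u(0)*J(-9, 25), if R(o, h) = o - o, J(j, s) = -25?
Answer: 647/13 ≈ 49.769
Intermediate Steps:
X = -10 (X = 2*(4 + 3*(1 - 1*4)) = 2*(4 + 3*(1 - 4)) = 2*(4 + 3*(-3)) = 2*(4 - 9) = 2*(-5) = -10)
R(o, h) = 0
u(b) = -16/13 (u(b) = 16/(-13) = 16*(-1/13) = -16/13)
(R(16, X) + 19) + u(0)*J(-9, 25) = (0 + 19) - 16/13*(-25) = 19 + 400/13 = 647/13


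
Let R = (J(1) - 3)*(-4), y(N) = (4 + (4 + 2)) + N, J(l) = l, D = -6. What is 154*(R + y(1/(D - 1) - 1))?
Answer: 2596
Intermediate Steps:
y(N) = 10 + N (y(N) = (4 + 6) + N = 10 + N)
R = 8 (R = (1 - 3)*(-4) = -2*(-4) = 8)
154*(R + y(1/(D - 1) - 1)) = 154*(8 + (10 + (1/(-6 - 1) - 1))) = 154*(8 + (10 + (1/(-7) - 1))) = 154*(8 + (10 + (-⅐ - 1))) = 154*(8 + (10 - 8/7)) = 154*(8 + 62/7) = 154*(118/7) = 2596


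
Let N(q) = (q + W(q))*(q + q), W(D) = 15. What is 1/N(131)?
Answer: 1/38252 ≈ 2.6142e-5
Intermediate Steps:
N(q) = 2*q*(15 + q) (N(q) = (q + 15)*(q + q) = (15 + q)*(2*q) = 2*q*(15 + q))
1/N(131) = 1/(2*131*(15 + 131)) = 1/(2*131*146) = 1/38252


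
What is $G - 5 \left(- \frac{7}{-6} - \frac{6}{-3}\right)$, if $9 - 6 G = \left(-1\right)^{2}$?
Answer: $- \frac{29}{2} \approx -14.5$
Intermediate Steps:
$G = \frac{4}{3}$ ($G = \frac{3}{2} - \frac{\left(-1\right)^{2}}{6} = \frac{3}{2} - \frac{1}{6} = \frac{4}{3} \approx 1.3333$)
$G - 5 \left(- \frac{7}{-6} - \frac{6}{-3}\right) = \frac{4}{3} - 5 \left(- \frac{7}{-6} - \frac{6}{-3}\right) = \frac{4}{3} - 5 \left(\left(-7\right) \left(- \frac{1}{6}\right) - -2\right) = \frac{4}{3} - 5 \left(\frac{7}{6} + 2\right) = \frac{4}{3} - \frac{95}{6} = - \frac{29}{2}$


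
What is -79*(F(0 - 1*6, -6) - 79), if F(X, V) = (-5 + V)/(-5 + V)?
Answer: 6162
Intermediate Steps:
F(X, V) = 1
-79*(F(0 - 1*6, -6) - 79) = -79*(1 - 79) = -79*(-78) = 6162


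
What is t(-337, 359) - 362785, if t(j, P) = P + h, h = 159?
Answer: -362267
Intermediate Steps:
t(j, P) = 159 + P (t(j, P) = P + 159 = 159 + P)
t(-337, 359) - 362785 = (159 + 359) - 362785 = 518 - 362785 = -362267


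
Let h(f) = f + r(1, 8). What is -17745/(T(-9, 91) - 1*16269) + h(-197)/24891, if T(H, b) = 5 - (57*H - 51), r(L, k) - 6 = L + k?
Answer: 87766679/78157740 ≈ 1.1229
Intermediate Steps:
r(L, k) = 6 + L + k (r(L, k) = 6 + (L + k) = 6 + L + k)
T(H, b) = 56 - 57*H (T(H, b) = 5 - (-51 + 57*H) = 5 + (51 - 57*H) = 56 - 57*H)
h(f) = 15 + f (h(f) = f + (6 + 1 + 8) = f + 15 = 15 + f)
-17745/(T(-9, 91) - 1*16269) + h(-197)/24891 = -17745/((56 - 57*(-9)) - 1*16269) + (15 - 197)/24891 = -17745/((56 + 513) - 16269) - 182*1/24891 = -17745/(569 - 16269) - 182/24891 = -17745/(-15700) - 182/24891 = -17745*(-1/15700) - 182/24891 = 3549/3140 - 182/24891 = 87766679/78157740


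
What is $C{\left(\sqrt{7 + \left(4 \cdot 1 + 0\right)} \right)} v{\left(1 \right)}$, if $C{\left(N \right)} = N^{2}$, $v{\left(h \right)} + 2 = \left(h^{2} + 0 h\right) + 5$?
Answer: $44$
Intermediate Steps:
$v{\left(h \right)} = 3 + h^{2}$ ($v{\left(h \right)} = -2 + \left(\left(h^{2} + 0 h\right) + 5\right) = -2 + \left(\left(h^{2} + 0\right) + 5\right) = -2 + \left(h^{2} + 5\right) = -2 + \left(5 + h^{2}\right) = 3 + h^{2}$)
$C{\left(\sqrt{7 + \left(4 \cdot 1 + 0\right)} \right)} v{\left(1 \right)} = \left(\sqrt{7 + \left(4 \cdot 1 + 0\right)}\right)^{2} \left(3 + 1^{2}\right) = \left(\sqrt{7 + \left(4 + 0\right)}\right)^{2} \left(3 + 1\right) = \left(\sqrt{7 + 4}\right)^{2} \cdot 4 = \left(\sqrt{11}\right)^{2} \cdot 4 = 11 \cdot 4 = 44$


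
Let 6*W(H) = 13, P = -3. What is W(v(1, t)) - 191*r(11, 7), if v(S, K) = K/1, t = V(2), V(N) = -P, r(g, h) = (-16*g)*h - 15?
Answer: 1429075/6 ≈ 2.3818e+5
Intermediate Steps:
r(g, h) = -15 - 16*g*h (r(g, h) = -16*g*h - 15 = -15 - 16*g*h)
V(N) = 3 (V(N) = -1*(-3) = 3)
t = 3
v(S, K) = K (v(S, K) = K*1 = K)
W(H) = 13/6 (W(H) = (⅙)*13 = 13/6)
W(v(1, t)) - 191*r(11, 7) = 13/6 - 191*(-15 - 16*11*7) = 13/6 - 191*(-15 - 1232) = 13/6 - 191*(-1247) = 13/6 + 238177 = 1429075/6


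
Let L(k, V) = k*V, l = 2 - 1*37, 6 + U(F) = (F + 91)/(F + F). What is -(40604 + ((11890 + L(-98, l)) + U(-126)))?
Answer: -2013053/36 ≈ -55918.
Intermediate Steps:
U(F) = -6 + (91 + F)/(2*F) (U(F) = -6 + (F + 91)/(F + F) = -6 + (91 + F)/((2*F)) = -6 + (91 + F)*(1/(2*F)) = -6 + (91 + F)/(2*F))
l = -35 (l = 2 - 37 = -35)
L(k, V) = V*k
-(40604 + ((11890 + L(-98, l)) + U(-126))) = -(40604 + ((11890 - 35*(-98)) + (1/2)*(91 - 11*(-126))/(-126))) = -(40604 + ((11890 + 3430) + (1/2)*(-1/126)*(91 + 1386))) = -(40604 + (15320 + (1/2)*(-1/126)*1477)) = -(40604 + (15320 - 211/36)) = -(40604 + 551309/36) = -1*2013053/36 = -2013053/36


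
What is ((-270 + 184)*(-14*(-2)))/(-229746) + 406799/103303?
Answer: 46854598339/11866725519 ≈ 3.9484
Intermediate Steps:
((-270 + 184)*(-14*(-2)))/(-229746) + 406799/103303 = -86*28*(-1/229746) + 406799*(1/103303) = -2408*(-1/229746) + 406799/103303 = 1204/114873 + 406799/103303 = 46854598339/11866725519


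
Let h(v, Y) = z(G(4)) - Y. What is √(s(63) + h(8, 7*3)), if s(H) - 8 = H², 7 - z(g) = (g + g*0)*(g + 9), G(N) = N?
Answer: √3911 ≈ 62.538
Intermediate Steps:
z(g) = 7 - g*(9 + g) (z(g) = 7 - (g + g*0)*(g + 9) = 7 - (g + 0)*(9 + g) = 7 - g*(9 + g))
h(v, Y) = -45 - Y (h(v, Y) = (7 - 1*4² - 9*4) - Y = (7 - 1*16 - 36) - Y = (7 - 16 - 36) - Y = -45 - Y)
s(H) = 8 + H²
√(s(63) + h(8, 7*3)) = √((8 + 63²) + (-45 - 7*3)) = √((8 + 3969) + (-45 - 1*21)) = √(3977 + (-45 - 21)) = √(3977 - 66) = √3911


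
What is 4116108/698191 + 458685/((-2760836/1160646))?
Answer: -14295585172336197/74138109526 ≈ -1.9282e+5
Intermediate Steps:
4116108/698191 + 458685/((-2760836/1160646)) = 4116108*(1/698191) + 458685/((-2760836*1/1160646)) = 4116108/698191 + 458685/(-1380418/580323) = 4116108/698191 + 458685*(-580323/1380418) = 4116108/698191 - 266185455255/1380418 = -14295585172336197/74138109526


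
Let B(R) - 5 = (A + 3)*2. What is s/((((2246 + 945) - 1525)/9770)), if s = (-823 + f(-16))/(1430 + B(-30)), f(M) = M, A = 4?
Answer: -4098515/1207017 ≈ -3.3956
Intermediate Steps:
B(R) = 19 (B(R) = 5 + (4 + 3)*2 = 5 + 7*2 = 5 + 14 = 19)
s = -839/1449 (s = (-823 - 16)/(1430 + 19) = -839/1449 ≈ -0.57902)
s/((((2246 + 945) - 1525)/9770)) = -839*9770/((2246 + 945) - 1525)/1449 = -839*9770/(3191 - 1525)/1449 = -839/(1449*(1666*(1/9770))) = -839/(1449*833/4885) = -839/1449*4885/833 = -4098515/1207017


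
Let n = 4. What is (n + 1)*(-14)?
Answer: -70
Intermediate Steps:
(n + 1)*(-14) = (4 + 1)*(-14) = 5*(-14) = -70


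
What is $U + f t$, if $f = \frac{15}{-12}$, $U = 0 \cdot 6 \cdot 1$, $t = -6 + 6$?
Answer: $0$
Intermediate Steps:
$t = 0$
$U = 0$ ($U = 0 \cdot 1 = 0$)
$f = - \frac{5}{4}$ ($f = 15 \left(- \frac{1}{12}\right) = - \frac{5}{4} \approx -1.25$)
$U + f t = 0 - 0 = 0 + 0 = 0$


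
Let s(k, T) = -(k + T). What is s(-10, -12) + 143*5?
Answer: 737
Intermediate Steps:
s(k, T) = -T - k (s(k, T) = -(T + k) = -T - k)
s(-10, -12) + 143*5 = (-1*(-12) - 1*(-10)) + 143*5 = (12 + 10) + 715 = 22 + 715 = 737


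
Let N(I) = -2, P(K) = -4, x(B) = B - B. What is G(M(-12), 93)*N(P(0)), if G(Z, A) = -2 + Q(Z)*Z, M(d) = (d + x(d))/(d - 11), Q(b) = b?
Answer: 1828/529 ≈ 3.4556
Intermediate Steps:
x(B) = 0
M(d) = d/(-11 + d) (M(d) = (d + 0)/(d - 11) = d/(-11 + d))
G(Z, A) = -2 + Z² (G(Z, A) = -2 + Z*Z = -2 + Z²)
G(M(-12), 93)*N(P(0)) = (-2 + (-12/(-11 - 12))²)*(-2) = (-2 + (-12/(-23))²)*(-2) = (-2 + (-12*(-1/23))²)*(-2) = (-2 + (12/23)²)*(-2) = (-2 + 144/529)*(-2) = -914/529*(-2) = 1828/529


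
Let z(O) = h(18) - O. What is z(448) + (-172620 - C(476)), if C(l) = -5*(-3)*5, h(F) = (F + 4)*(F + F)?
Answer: -172351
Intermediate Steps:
h(F) = 2*F*(4 + F) (h(F) = (4 + F)*(2*F) = 2*F*(4 + F))
C(l) = 75 (C(l) = 15*5 = 75)
z(O) = 792 - O (z(O) = 2*18*(4 + 18) - O = 2*18*22 - O = 792 - O)
z(448) + (-172620 - C(476)) = (792 - 1*448) + (-172620 - 1*75) = (792 - 448) + (-172620 - 75) = 344 - 172695 = -172351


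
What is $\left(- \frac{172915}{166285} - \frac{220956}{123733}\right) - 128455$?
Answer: $- \frac{528602459873386}{4114988381} \approx -1.2846 \cdot 10^{5}$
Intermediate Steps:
$\left(- \frac{172915}{166285} - \frac{220956}{123733}\right) - 128455 = \left(\left(-172915\right) \frac{1}{166285} - \frac{220956}{123733}\right) - 128455 = \left(- \frac{34583}{33257} - \frac{220956}{123733}\right) - 128455 = - \frac{11627392031}{4114988381} - 128455 = - \frac{528602459873386}{4114988381}$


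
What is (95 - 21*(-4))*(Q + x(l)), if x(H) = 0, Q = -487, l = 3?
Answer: -87173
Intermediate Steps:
(95 - 21*(-4))*(Q + x(l)) = (95 - 21*(-4))*(-487 + 0) = (95 + 84)*(-487) = 179*(-487) = -87173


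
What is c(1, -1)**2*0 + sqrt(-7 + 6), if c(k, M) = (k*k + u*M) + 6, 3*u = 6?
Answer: I ≈ 1.0*I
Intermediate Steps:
u = 2 (u = (1/3)*6 = 2)
c(k, M) = 6 + k**2 + 2*M (c(k, M) = (k*k + 2*M) + 6 = (k**2 + 2*M) + 6 = 6 + k**2 + 2*M)
c(1, -1)**2*0 + sqrt(-7 + 6) = (6 + 1**2 + 2*(-1))**2*0 + sqrt(-7 + 6) = (6 + 1 - 2)**2*0 + sqrt(-1) = 5**2*0 + I = 25*0 + I = 0 + I = I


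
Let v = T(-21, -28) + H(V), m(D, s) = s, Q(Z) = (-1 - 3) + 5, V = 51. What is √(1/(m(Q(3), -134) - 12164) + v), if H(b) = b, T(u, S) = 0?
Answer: √7713268706/12298 ≈ 7.1414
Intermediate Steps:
Q(Z) = 1 (Q(Z) = -4 + 5 = 1)
v = 51 (v = 0 + 51 = 51)
√(1/(m(Q(3), -134) - 12164) + v) = √(1/(-134 - 12164) + 51) = √(1/(-12298) + 51) = √(-1/12298 + 51) = √(627197/12298) = √7713268706/12298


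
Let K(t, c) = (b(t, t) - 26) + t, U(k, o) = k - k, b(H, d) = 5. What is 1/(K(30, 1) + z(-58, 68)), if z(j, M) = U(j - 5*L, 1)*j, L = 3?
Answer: ⅑ ≈ 0.11111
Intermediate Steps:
U(k, o) = 0
K(t, c) = -21 + t (K(t, c) = (5 - 26) + t = -21 + t)
z(j, M) = 0 (z(j, M) = 0*j = 0)
1/(K(30, 1) + z(-58, 68)) = 1/((-21 + 30) + 0) = 1/(9 + 0) = 1/9 = ⅑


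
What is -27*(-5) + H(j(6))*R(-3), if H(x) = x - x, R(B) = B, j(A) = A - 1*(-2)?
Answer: 135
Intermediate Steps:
j(A) = 2 + A (j(A) = A + 2 = 2 + A)
H(x) = 0
-27*(-5) + H(j(6))*R(-3) = -27*(-5) + 0*(-3) = 135 + 0 = 135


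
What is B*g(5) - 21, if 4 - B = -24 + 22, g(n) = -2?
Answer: -33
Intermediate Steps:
B = 6 (B = 4 - (-24 + 22) = 4 - 1*(-2) = 4 + 2 = 6)
B*g(5) - 21 = 6*(-2) - 21 = -12 - 21 = -33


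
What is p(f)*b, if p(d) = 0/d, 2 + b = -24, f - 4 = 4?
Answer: 0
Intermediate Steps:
f = 8 (f = 4 + 4 = 8)
b = -26 (b = -2 - 24 = -26)
p(d) = 0
p(f)*b = 0*(-26) = 0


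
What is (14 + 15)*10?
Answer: 290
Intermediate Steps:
(14 + 15)*10 = 29*10 = 290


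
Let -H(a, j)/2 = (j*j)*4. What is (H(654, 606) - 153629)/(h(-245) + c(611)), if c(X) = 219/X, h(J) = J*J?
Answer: -1888916887/36675494 ≈ -51.504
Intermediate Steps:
h(J) = J²
H(a, j) = -8*j² (H(a, j) = -2*j*j*4 = -2*j²*4 = -8*j²)
(H(654, 606) - 153629)/(h(-245) + c(611)) = (-8*606² - 153629)/((-245)² + 219/611) = (-8*367236 - 153629)/(60025 + 219*(1/611)) = (-2937888 - 153629)/(60025 + 219/611) = -3091517/36675494/611 = -3091517*611/36675494 = -1888916887/36675494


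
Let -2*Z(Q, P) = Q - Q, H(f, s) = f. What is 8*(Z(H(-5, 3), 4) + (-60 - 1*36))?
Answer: -768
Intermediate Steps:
Z(Q, P) = 0 (Z(Q, P) = -(Q - Q)/2 = -½*0 = 0)
8*(Z(H(-5, 3), 4) + (-60 - 1*36)) = 8*(0 + (-60 - 1*36)) = 8*(0 + (-60 - 36)) = 8*(0 - 96) = 8*(-96) = -768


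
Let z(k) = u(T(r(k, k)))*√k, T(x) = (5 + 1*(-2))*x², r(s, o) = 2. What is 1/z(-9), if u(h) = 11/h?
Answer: -4*I/11 ≈ -0.36364*I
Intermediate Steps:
T(x) = 3*x² (T(x) = (5 - 2)*x² = 3*x²)
z(k) = 11*√k/12 (z(k) = (11/((3*2²)))*√k = (11/((3*4)))*√k = (11/12)*√k = (11*(1/12))*√k = 11*√k/12)
1/z(-9) = 1/(11*√(-9)/12) = 1/(11*(3*I)/12) = 1/(11*I/4) = -4*I/11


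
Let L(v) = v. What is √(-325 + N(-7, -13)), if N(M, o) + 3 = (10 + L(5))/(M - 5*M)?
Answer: I*√64183/14 ≈ 18.096*I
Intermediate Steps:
N(M, o) = -3 - 15/(4*M) (N(M, o) = -3 + (10 + 5)/(M - 5*M) = -3 + 15/((-4*M)) = -3 + 15*(-1/(4*M)) = -3 - 15/(4*M))
√(-325 + N(-7, -13)) = √(-325 + (-3 - 15/4/(-7))) = √(-325 + (-3 - 15/4*(-⅐))) = √(-325 + (-3 + 15/28)) = √(-325 - 69/28) = √(-9169/28) = I*√64183/14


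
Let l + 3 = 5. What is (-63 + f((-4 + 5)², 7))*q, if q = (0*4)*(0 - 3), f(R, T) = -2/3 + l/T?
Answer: 0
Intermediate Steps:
l = 2 (l = -3 + 5 = 2)
f(R, T) = -⅔ + 2/T (f(R, T) = -2/3 + 2/T = -2*⅓ + 2/T = -⅔ + 2/T)
q = 0 (q = 0*(-3) = 0)
(-63 + f((-4 + 5)², 7))*q = (-63 + (-⅔ + 2/7))*0 = (-63 - 8/21)*0 = -1331/21*0 = 0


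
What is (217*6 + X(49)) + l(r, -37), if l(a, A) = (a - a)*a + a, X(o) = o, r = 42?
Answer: 1393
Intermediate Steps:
l(a, A) = a (l(a, A) = 0*a + a = 0 + a = a)
(217*6 + X(49)) + l(r, -37) = (217*6 + 49) + 42 = (1302 + 49) + 42 = 1351 + 42 = 1393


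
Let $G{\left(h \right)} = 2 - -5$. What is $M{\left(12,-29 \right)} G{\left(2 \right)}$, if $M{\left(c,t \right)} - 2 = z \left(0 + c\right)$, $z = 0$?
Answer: $14$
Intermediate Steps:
$G{\left(h \right)} = 7$ ($G{\left(h \right)} = 2 + 5 = 7$)
$M{\left(c,t \right)} = 2$ ($M{\left(c,t \right)} = 2 + 0 \left(0 + c\right) = 2 + 0 c = 2 + 0 = 2$)
$M{\left(12,-29 \right)} G{\left(2 \right)} = 2 \cdot 7 = 14$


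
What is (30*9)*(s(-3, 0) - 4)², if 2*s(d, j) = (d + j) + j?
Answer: 16335/2 ≈ 8167.5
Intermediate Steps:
s(d, j) = j + d/2 (s(d, j) = ((d + j) + j)/2 = (d + 2*j)/2 = j + d/2)
(30*9)*(s(-3, 0) - 4)² = (30*9)*((0 + (½)*(-3)) - 4)² = 270*((0 - 3/2) - 4)² = 270*(-3/2 - 4)² = 270*(-11/2)² = 270*(121/4) = 16335/2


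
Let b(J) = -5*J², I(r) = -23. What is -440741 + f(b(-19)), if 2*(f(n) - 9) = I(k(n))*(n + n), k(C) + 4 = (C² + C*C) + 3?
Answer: -399217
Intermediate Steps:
k(C) = -1 + 2*C² (k(C) = -4 + ((C² + C*C) + 3) = -4 + ((C² + C²) + 3) = -4 + (2*C² + 3) = -4 + (3 + 2*C²) = -1 + 2*C²)
f(n) = 9 - 23*n (f(n) = 9 + (-23*(n + n))/2 = 9 + (-46*n)/2 = 9 - 23*n)
-440741 + f(b(-19)) = -440741 + (9 - (-115)*(-19)²) = -440741 + (9 - (-115)*361) = -440741 + (9 - 23*(-1805)) = -440741 + (9 + 41515) = -440741 + 41524 = -399217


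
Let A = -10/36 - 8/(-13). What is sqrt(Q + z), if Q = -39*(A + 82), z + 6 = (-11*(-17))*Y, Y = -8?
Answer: I*sqrt(169674)/6 ≈ 68.652*I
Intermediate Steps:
A = 79/234 (A = -10*1/36 - 8*(-1/13) = -5/18 + 8/13 = 79/234 ≈ 0.33761)
z = -1502 (z = -6 - 11*(-17)*(-8) = -6 + 187*(-8) = -6 - 1496 = -1502)
Q = -19267/6 (Q = -39*(79/234 + 82) = -39*19267/234 = -19267/6 ≈ -3211.2)
sqrt(Q + z) = sqrt(-19267/6 - 1502) = sqrt(-28279/6) = I*sqrt(169674)/6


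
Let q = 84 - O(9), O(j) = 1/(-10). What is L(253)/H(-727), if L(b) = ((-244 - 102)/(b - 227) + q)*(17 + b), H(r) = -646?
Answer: -248481/8398 ≈ -29.588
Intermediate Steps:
O(j) = -⅒
q = 841/10 (q = 84 - 1*(-⅒) = 84 + ⅒ = 841/10 ≈ 84.100)
L(b) = (17 + b)*(841/10 - 346/(-227 + b)) (L(b) = ((-244 - 102)/(b - 227) + 841/10)*(17 + b) = (-346/(-227 + b) + 841/10)*(17 + b) = (841/10 - 346/(-227 + b))*(17 + b) = (17 + b)*(841/10 - 346/(-227 + b)))
L(253)/H(-727) = ((-3304239 - 180070*253 + 841*253²)/(10*(-227 + 253)))/(-646) = ((⅒)*(-3304239 - 45557710 + 841*64009)/26)*(-1/646) = ((⅒)*(1/26)*(-3304239 - 45557710 + 53831569))*(-1/646) = ((⅒)*(1/26)*4969620)*(-1/646) = (248481/13)*(-1/646) = -248481/8398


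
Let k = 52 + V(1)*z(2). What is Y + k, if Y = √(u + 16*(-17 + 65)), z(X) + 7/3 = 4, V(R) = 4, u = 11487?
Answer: 176/3 + √12255 ≈ 169.37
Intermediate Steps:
z(X) = 5/3 (z(X) = -7/3 + 4 = 5/3)
k = 176/3 (k = 52 + 4*(5/3) = 52 + 20/3 = 176/3 ≈ 58.667)
Y = √12255 (Y = √(11487 + 16*(-17 + 65)) = √(11487 + 16*48) = √(11487 + 768) = √12255 ≈ 110.70)
Y + k = √12255 + 176/3 = 176/3 + √12255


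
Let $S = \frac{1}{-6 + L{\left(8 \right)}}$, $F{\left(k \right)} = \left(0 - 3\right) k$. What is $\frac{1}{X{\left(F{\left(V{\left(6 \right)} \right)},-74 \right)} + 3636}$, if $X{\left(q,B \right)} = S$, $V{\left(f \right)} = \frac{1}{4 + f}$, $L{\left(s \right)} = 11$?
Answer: $\frac{5}{18181} \approx 0.00027501$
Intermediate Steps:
$F{\left(k \right)} = - 3 k$
$S = \frac{1}{5}$ ($S = \frac{1}{-6 + 11} = \frac{1}{5} \approx 0.2$)
$X{\left(q,B \right)} = \frac{1}{5}$
$\frac{1}{X{\left(F{\left(V{\left(6 \right)} \right)},-74 \right)} + 3636} = \frac{1}{\frac{1}{5} + 3636} = \frac{1}{\frac{18181}{5}} = \frac{5}{18181}$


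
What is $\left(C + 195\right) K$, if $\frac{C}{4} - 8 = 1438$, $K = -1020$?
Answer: $-6098580$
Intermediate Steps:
$C = 5784$ ($C = 32 + 4 \cdot 1438 = 32 + 5752 = 5784$)
$\left(C + 195\right) K = \left(5784 + 195\right) \left(-1020\right) = 5979 \left(-1020\right) = -6098580$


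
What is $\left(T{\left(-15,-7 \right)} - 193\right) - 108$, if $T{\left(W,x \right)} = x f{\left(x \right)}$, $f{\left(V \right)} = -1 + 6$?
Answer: $-336$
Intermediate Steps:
$f{\left(V \right)} = 5$
$T{\left(W,x \right)} = 5 x$ ($T{\left(W,x \right)} = x 5 = 5 x$)
$\left(T{\left(-15,-7 \right)} - 193\right) - 108 = \left(5 \left(-7\right) - 193\right) - 108 = \left(-35 - 193\right) - 108 = -228 - 108 = -336$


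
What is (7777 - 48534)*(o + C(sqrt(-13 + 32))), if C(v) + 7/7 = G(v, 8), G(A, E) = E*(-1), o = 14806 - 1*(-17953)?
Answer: -1334791750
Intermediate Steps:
o = 32759 (o = 14806 + 17953 = 32759)
G(A, E) = -E
C(v) = -9 (C(v) = -1 - 1*8 = -1 - 8 = -9)
(7777 - 48534)*(o + C(sqrt(-13 + 32))) = (7777 - 48534)*(32759 - 9) = -40757*32750 = -1334791750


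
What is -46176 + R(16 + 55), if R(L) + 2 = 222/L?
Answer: -3278416/71 ≈ -46175.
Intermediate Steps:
R(L) = -2 + 222/L
-46176 + R(16 + 55) = -46176 + (-2 + 222/(16 + 55)) = -46176 + (-2 + 222/71) = -46176 + 80/71 = -3278416/71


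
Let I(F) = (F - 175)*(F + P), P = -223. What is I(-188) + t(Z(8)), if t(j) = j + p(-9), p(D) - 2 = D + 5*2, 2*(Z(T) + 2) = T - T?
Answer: 149194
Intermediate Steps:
Z(T) = -2 (Z(T) = -2 + (T - T)/2 = -2 + (1/2)*0 = -2 + 0 = -2)
p(D) = 12 + D (p(D) = 2 + (D + 5*2) = 2 + (D + 10) = 2 + (10 + D) = 12 + D)
t(j) = 3 + j (t(j) = j + (12 - 9) = j + 3 = 3 + j)
I(F) = (-223 + F)*(-175 + F) (I(F) = (F - 175)*(F - 223) = (-175 + F)*(-223 + F) = (-223 + F)*(-175 + F))
I(-188) + t(Z(8)) = (39025 + (-188)**2 - 398*(-188)) + (3 - 2) = (39025 + 35344 + 74824) + 1 = 149193 + 1 = 149194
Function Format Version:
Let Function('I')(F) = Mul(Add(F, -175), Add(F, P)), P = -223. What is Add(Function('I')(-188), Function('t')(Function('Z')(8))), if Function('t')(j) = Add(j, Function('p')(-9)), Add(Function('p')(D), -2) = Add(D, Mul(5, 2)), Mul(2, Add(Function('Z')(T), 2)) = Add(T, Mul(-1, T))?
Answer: 149194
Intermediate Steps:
Function('Z')(T) = -2 (Function('Z')(T) = Add(-2, Mul(Rational(1, 2), Add(T, Mul(-1, T)))) = Add(-2, Mul(Rational(1, 2), 0)) = Add(-2, 0) = -2)
Function('p')(D) = Add(12, D) (Function('p')(D) = Add(2, Add(D, Mul(5, 2))) = Add(2, Add(D, 10)) = Add(2, Add(10, D)) = Add(12, D))
Function('t')(j) = Add(3, j) (Function('t')(j) = Add(j, Add(12, -9)) = Add(j, 3) = Add(3, j))
Function('I')(F) = Mul(Add(-223, F), Add(-175, F)) (Function('I')(F) = Mul(Add(F, -175), Add(F, -223)) = Mul(Add(-175, F), Add(-223, F)) = Mul(Add(-223, F), Add(-175, F)))
Add(Function('I')(-188), Function('t')(Function('Z')(8))) = Add(Add(39025, Pow(-188, 2), Mul(-398, -188)), Add(3, -2)) = Add(Add(39025, 35344, 74824), 1) = Add(149193, 1) = 149194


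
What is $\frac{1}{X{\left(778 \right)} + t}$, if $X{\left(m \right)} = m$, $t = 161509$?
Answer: $\frac{1}{162287} \approx 6.1619 \cdot 10^{-6}$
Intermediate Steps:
$\frac{1}{X{\left(778 \right)} + t} = \frac{1}{778 + 161509} = \frac{1}{162287}$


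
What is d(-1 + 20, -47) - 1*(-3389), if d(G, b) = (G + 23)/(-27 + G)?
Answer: 13535/4 ≈ 3383.8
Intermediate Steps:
d(G, b) = (23 + G)/(-27 + G)
d(-1 + 20, -47) - 1*(-3389) = (23 + (-1 + 20))/(-27 + (-1 + 20)) - 1*(-3389) = (23 + 19)/(-27 + 19) + 3389 = 42/(-8) + 3389 = -⅛*42 + 3389 = -21/4 + 3389 = 13535/4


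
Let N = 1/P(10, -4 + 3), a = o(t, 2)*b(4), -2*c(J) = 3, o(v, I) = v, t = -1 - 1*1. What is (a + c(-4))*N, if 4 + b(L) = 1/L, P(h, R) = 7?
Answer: 6/7 ≈ 0.85714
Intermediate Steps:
t = -2 (t = -1 - 1 = -2)
b(L) = -4 + 1/L
c(J) = -3/2 (c(J) = -1/2*3 = -3/2)
a = 15/2 (a = -2*(-4 + 1/4) = -2*(-15/4) = 15/2 ≈ 7.5000)
N = 1/7 ≈ 0.14286
(a + c(-4))*N = (15/2 - 3/2)*(1/7) = 6*(1/7) = 6/7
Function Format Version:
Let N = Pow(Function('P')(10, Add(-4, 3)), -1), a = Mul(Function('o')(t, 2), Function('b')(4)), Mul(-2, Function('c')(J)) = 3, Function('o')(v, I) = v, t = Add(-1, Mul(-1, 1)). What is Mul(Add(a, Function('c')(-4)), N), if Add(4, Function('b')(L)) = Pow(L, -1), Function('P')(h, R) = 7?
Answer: Rational(6, 7) ≈ 0.85714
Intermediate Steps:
t = -2 (t = Add(-1, -1) = -2)
Function('b')(L) = Add(-4, Pow(L, -1))
Function('c')(J) = Rational(-3, 2) (Function('c')(J) = Mul(Rational(-1, 2), 3) = Rational(-3, 2))
a = Rational(15, 2) (a = Mul(-2, Add(-4, Pow(4, -1))) = Mul(-2, Add(-4, Rational(1, 4))) = Mul(-2, Rational(-15, 4)) = Rational(15, 2) ≈ 7.5000)
N = Rational(1, 7) (N = Pow(7, -1) = Rational(1, 7) ≈ 0.14286)
Mul(Add(a, Function('c')(-4)), N) = Mul(Add(Rational(15, 2), Rational(-3, 2)), Rational(1, 7)) = Mul(6, Rational(1, 7)) = Rational(6, 7)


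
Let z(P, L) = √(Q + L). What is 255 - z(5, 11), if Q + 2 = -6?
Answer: 255 - √3 ≈ 253.27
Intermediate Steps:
Q = -8 (Q = -2 - 6 = -8)
z(P, L) = √(-8 + L)
255 - z(5, 11) = 255 - √(-8 + 11) = 255 - √3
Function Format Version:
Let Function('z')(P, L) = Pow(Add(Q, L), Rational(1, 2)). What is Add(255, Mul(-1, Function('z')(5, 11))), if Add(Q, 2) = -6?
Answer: Add(255, Mul(-1, Pow(3, Rational(1, 2)))) ≈ 253.27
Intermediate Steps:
Q = -8 (Q = Add(-2, -6) = -8)
Function('z')(P, L) = Pow(Add(-8, L), Rational(1, 2))
Add(255, Mul(-1, Function('z')(5, 11))) = Add(255, Mul(-1, Pow(Add(-8, 11), Rational(1, 2)))) = Add(255, Mul(-1, Pow(3, Rational(1, 2))))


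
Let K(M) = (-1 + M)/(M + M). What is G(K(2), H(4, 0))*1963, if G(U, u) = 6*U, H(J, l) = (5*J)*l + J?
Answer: 5889/2 ≈ 2944.5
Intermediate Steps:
H(J, l) = J + 5*J*l (H(J, l) = 5*J*l + J = J + 5*J*l)
K(M) = (-1 + M)/(2*M) (K(M) = (-1 + M)/((2*M)) = (-1 + M)*(1/(2*M)) = (-1 + M)/(2*M))
G(K(2), H(4, 0))*1963 = (6*((½)*(-1 + 2)/2))*1963 = (6*((½)*(½)*1))*1963 = (6*(¼))*1963 = (3/2)*1963 = 5889/2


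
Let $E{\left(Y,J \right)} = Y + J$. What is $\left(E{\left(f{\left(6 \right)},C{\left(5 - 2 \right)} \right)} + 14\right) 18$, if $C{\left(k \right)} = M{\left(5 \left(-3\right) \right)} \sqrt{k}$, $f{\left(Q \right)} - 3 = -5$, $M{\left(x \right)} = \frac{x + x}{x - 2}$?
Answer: $216 + \frac{540 \sqrt{3}}{17} \approx 271.02$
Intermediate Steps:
$M{\left(x \right)} = \frac{2 x}{-2 + x}$
$f{\left(Q \right)} = -2$ ($f{\left(Q \right)} = 3 - 5 = -2$)
$C{\left(k \right)} = \frac{30 \sqrt{k}}{17}$ ($C{\left(k \right)} = \frac{2 \cdot 5 \left(-3\right)}{-2 + 5 \left(-3\right)} \sqrt{k} = 2 \left(-15\right) \frac{1}{-2 - 15} \sqrt{k} = 2 \left(-15\right) \frac{1}{-17} \sqrt{k} = 2 \left(-15\right) \left(- \frac{1}{17}\right) \sqrt{k} = \frac{30 \sqrt{k}}{17}$)
$E{\left(Y,J \right)} = J + Y$
$\left(E{\left(f{\left(6 \right)},C{\left(5 - 2 \right)} \right)} + 14\right) 18 = \left(\left(\frac{30 \sqrt{5 - 2}}{17} - 2\right) + 14\right) 18 = \left(\left(\frac{30 \sqrt{3}}{17} - 2\right) + 14\right) 18 = \left(\left(-2 + \frac{30 \sqrt{3}}{17}\right) + 14\right) 18 = \left(12 + \frac{30 \sqrt{3}}{17}\right) 18 = 216 + \frac{540 \sqrt{3}}{17}$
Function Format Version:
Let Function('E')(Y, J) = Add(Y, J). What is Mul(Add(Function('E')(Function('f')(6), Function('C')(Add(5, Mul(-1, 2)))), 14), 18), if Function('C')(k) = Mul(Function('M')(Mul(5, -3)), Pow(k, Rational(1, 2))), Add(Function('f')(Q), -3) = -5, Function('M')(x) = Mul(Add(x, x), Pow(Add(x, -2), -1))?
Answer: Add(216, Mul(Rational(540, 17), Pow(3, Rational(1, 2)))) ≈ 271.02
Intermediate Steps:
Function('M')(x) = Mul(2, x, Pow(Add(-2, x), -1)) (Function('M')(x) = Mul(Mul(2, x), Pow(Add(-2, x), -1)) = Mul(2, x, Pow(Add(-2, x), -1)))
Function('f')(Q) = -2 (Function('f')(Q) = Add(3, -5) = -2)
Function('C')(k) = Mul(Rational(30, 17), Pow(k, Rational(1, 2))) (Function('C')(k) = Mul(Mul(2, Mul(5, -3), Pow(Add(-2, Mul(5, -3)), -1)), Pow(k, Rational(1, 2))) = Mul(Mul(2, -15, Pow(Add(-2, -15), -1)), Pow(k, Rational(1, 2))) = Mul(Mul(2, -15, Pow(-17, -1)), Pow(k, Rational(1, 2))) = Mul(Mul(2, -15, Rational(-1, 17)), Pow(k, Rational(1, 2))) = Mul(Rational(30, 17), Pow(k, Rational(1, 2))))
Function('E')(Y, J) = Add(J, Y)
Mul(Add(Function('E')(Function('f')(6), Function('C')(Add(5, Mul(-1, 2)))), 14), 18) = Mul(Add(Add(Mul(Rational(30, 17), Pow(Add(5, Mul(-1, 2)), Rational(1, 2))), -2), 14), 18) = Mul(Add(Add(Mul(Rational(30, 17), Pow(Add(5, -2), Rational(1, 2))), -2), 14), 18) = Mul(Add(Add(Mul(Rational(30, 17), Pow(3, Rational(1, 2))), -2), 14), 18) = Mul(Add(Add(-2, Mul(Rational(30, 17), Pow(3, Rational(1, 2)))), 14), 18) = Mul(Add(12, Mul(Rational(30, 17), Pow(3, Rational(1, 2)))), 18) = Add(216, Mul(Rational(540, 17), Pow(3, Rational(1, 2))))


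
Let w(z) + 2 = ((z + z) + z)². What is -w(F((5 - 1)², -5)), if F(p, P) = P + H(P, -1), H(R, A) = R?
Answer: -898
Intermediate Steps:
F(p, P) = 2*P (F(p, P) = P + P = 2*P)
w(z) = -2 + 9*z² (w(z) = -2 + ((z + z) + z)² = -2 + (2*z + z)² = -2 + (3*z)² = -2 + 9*z²)
-w(F((5 - 1)², -5)) = -(-2 + 9*(2*(-5))²) = -(-2 + 9*(-10)²) = -(-2 + 9*100) = -(-2 + 900) = -1*898 = -898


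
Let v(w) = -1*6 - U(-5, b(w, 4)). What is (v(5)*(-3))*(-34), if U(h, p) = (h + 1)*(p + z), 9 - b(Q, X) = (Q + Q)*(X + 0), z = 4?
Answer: -11628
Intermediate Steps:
b(Q, X) = 9 - 2*Q*X (b(Q, X) = 9 - (Q + Q)*(X + 0) = 9 - 2*Q*X)
U(h, p) = (1 + h)*(4 + p) (U(h, p) = (h + 1)*(p + 4) = (1 + h)*(4 + p))
v(w) = 46 - 32*w (v(w) = -1*6 - (4 + (9 - 2*w*4) + 4*(-5) - 5*(9 - 2*w*4)) = -6 - (4 + (9 - 8*w) - 20 - 5*(9 - 8*w)) = -6 - (4 + (9 - 8*w) - 20 + (-45 + 40*w)) = -6 - (-52 + 32*w) = -6 + (52 - 32*w) = 46 - 32*w)
(v(5)*(-3))*(-34) = ((46 - 32*5)*(-3))*(-34) = ((46 - 160)*(-3))*(-34) = -114*(-3)*(-34) = 342*(-34) = -11628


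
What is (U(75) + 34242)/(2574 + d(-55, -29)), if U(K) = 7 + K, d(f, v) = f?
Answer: 34324/2519 ≈ 13.626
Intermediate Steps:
(U(75) + 34242)/(2574 + d(-55, -29)) = ((7 + 75) + 34242)/(2574 - 55) = (82 + 34242)/2519 = 34324*(1/2519) = 34324/2519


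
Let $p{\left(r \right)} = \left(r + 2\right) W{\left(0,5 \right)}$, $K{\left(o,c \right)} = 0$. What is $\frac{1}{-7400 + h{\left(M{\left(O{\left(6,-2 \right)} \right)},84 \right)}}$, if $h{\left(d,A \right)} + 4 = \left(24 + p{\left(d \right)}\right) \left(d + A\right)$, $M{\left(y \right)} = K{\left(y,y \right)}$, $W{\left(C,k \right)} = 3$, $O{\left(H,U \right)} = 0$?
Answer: $- \frac{1}{4884} \approx -0.00020475$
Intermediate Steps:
$p{\left(r \right)} = 6 + 3 r$ ($p{\left(r \right)} = \left(r + 2\right) 3 = \left(2 + r\right) 3 = 6 + 3 r$)
$M{\left(y \right)} = 0$
$h{\left(d,A \right)} = -4 + \left(30 + 3 d\right) \left(A + d\right)$ ($h{\left(d,A \right)} = -4 + \left(24 + \left(6 + 3 d\right)\right) \left(d + A\right) = -4 + \left(30 + 3 d\right) \left(A + d\right)$)
$\frac{1}{-7400 + h{\left(M{\left(O{\left(6,-2 \right)} \right)},84 \right)}} = \frac{1}{-7400 + \left(-4 + 3 \cdot 0^{2} + 30 \cdot 84 + 30 \cdot 0 + 3 \cdot 84 \cdot 0\right)} = \frac{1}{-7400 + \left(-4 + 3 \cdot 0 + 2520 + 0 + 0\right)} = \frac{1}{-7400 + \left(-4 + 0 + 2520 + 0 + 0\right)} = \frac{1}{-7400 + 2516} = \frac{1}{-4884} = - \frac{1}{4884}$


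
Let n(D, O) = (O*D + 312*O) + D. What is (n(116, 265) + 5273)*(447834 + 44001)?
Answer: 58434424515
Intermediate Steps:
n(D, O) = D + 312*O + D*O (n(D, O) = (D*O + 312*O) + D = (312*O + D*O) + D = D + 312*O + D*O)
(n(116, 265) + 5273)*(447834 + 44001) = ((116 + 312*265 + 116*265) + 5273)*(447834 + 44001) = ((116 + 82680 + 30740) + 5273)*491835 = (113536 + 5273)*491835 = 118809*491835 = 58434424515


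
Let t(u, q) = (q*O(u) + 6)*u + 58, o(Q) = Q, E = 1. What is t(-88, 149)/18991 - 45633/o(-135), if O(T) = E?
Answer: 288260911/854595 ≈ 337.31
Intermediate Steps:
O(T) = 1
t(u, q) = 58 + u*(6 + q) (t(u, q) = (q*1 + 6)*u + 58 = (q + 6)*u + 58 = (6 + q)*u + 58 = u*(6 + q) + 58 = 58 + u*(6 + q))
t(-88, 149)/18991 - 45633/o(-135) = (58 + 6*(-88) + 149*(-88))/18991 - 45633/(-135) = (58 - 528 - 13112)*(1/18991) - 45633*(-1/135) = -13582*1/18991 + 15211/45 = -13582/18991 + 15211/45 = 288260911/854595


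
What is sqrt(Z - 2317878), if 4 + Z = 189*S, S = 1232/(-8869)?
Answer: I*sqrt(75936992314)/181 ≈ 1522.5*I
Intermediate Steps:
S = -176/1267 (S = 1232*(-1/8869) = -176/1267 ≈ -0.13891)
Z = -5476/181 (Z = -4 + 189*(-176/1267) = -4 - 4752/181 = -5476/181 ≈ -30.254)
sqrt(Z - 2317878) = sqrt(-5476/181 - 2317878) = sqrt(-419541394/181) = I*sqrt(75936992314)/181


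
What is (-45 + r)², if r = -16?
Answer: 3721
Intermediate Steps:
(-45 + r)² = (-45 - 16)² = (-61)² = 3721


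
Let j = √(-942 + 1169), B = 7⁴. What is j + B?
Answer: 2401 + √227 ≈ 2416.1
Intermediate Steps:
B = 2401
j = √227 ≈ 15.067
j + B = √227 + 2401 = 2401 + √227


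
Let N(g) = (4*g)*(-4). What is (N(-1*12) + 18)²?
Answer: 44100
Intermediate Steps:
N(g) = -16*g
(N(-1*12) + 18)² = (-(-16)*12 + 18)² = (-16*(-12) + 18)² = (192 + 18)² = 210² = 44100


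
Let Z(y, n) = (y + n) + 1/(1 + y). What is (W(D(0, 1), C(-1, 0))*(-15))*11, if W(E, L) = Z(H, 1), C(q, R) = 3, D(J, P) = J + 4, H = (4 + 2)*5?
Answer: -158730/31 ≈ -5120.3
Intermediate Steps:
H = 30 (H = 6*5 = 30)
D(J, P) = 4 + J
Z(y, n) = n + y + 1/(1 + y) (Z(y, n) = (n + y) + 1/(1 + y) = n + y + 1/(1 + y))
W(E, L) = 962/31 (W(E, L) = (1 + 1 + 30 + 30**2 + 1*30)/(1 + 30) = (1 + 1 + 30 + 900 + 30)/31 = (1/31)*962 = 962/31)
(W(D(0, 1), C(-1, 0))*(-15))*11 = ((962/31)*(-15))*11 = -14430/31*11 = -158730/31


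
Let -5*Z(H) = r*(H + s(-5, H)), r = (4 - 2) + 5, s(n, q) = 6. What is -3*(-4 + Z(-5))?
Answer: 81/5 ≈ 16.200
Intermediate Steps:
r = 7 (r = 2 + 5 = 7)
Z(H) = -42/5 - 7*H/5 (Z(H) = -7*(H + 6)/5 = -7*(6 + H)/5 = -(42 + 7*H)/5 = -42/5 - 7*H/5)
-3*(-4 + Z(-5)) = -3*(-4 + (-42/5 - 7/5*(-5))) = -3*(-4 + (-42/5 + 7)) = -3*(-4 - 7/5) = -3*(-27/5) = 81/5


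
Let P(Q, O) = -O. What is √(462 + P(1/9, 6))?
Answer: 2*√114 ≈ 21.354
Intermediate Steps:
√(462 + P(1/9, 6)) = √(462 - 1*6) = √(462 - 6) = √456 = 2*√114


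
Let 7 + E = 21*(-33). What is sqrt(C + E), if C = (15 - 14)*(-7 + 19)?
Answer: 4*I*sqrt(43) ≈ 26.23*I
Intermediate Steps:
E = -700 (E = -7 + 21*(-33) = -7 - 693 = -700)
C = 12 (C = 1*12 = 12)
sqrt(C + E) = sqrt(12 - 700) = sqrt(-688) = 4*I*sqrt(43)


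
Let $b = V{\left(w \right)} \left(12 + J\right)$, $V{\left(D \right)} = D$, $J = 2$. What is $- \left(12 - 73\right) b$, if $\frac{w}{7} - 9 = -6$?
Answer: $17934$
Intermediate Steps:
$w = 21$ ($w = 63 + 7 \left(-6\right) = 63 - 42 = 21$)
$b = 294$ ($b = 21 \left(12 + 2\right) = 21 \cdot 14 = 294$)
$- \left(12 - 73\right) b = - \left(12 - 73\right) 294 = - \left(-61\right) 294 = \left(-1\right) \left(-17934\right) = 17934$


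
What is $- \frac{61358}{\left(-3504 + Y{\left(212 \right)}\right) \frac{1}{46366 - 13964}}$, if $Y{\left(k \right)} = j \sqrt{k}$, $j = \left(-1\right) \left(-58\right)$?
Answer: $\frac{435398699604}{722803} + \frac{14413883891 \sqrt{53}}{722803} \approx 7.4755 \cdot 10^{5}$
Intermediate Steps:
$j = 58$
$Y{\left(k \right)} = 58 \sqrt{k}$
$- \frac{61358}{\left(-3504 + Y{\left(212 \right)}\right) \frac{1}{46366 - 13964}} = - \frac{61358}{\left(-3504 + 58 \sqrt{212}\right) \frac{1}{46366 - 13964}} = - \frac{61358}{\left(-3504 + 58 \cdot 2 \sqrt{53}\right) \frac{1}{32402}} = - \frac{61358}{\left(-3504 + 116 \sqrt{53}\right) \frac{1}{32402}} = - \frac{61358}{- \frac{1752}{16201} + \frac{58 \sqrt{53}}{16201}}$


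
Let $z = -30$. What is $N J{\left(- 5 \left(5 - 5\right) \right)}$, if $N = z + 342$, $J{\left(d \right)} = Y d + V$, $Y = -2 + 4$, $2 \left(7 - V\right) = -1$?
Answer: $2340$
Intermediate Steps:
$V = \frac{15}{2}$ ($V = 7 - - \frac{1}{2} = 7 + \frac{1}{2} = \frac{15}{2} \approx 7.5$)
$Y = 2$
$J{\left(d \right)} = \frac{15}{2} + 2 d$ ($J{\left(d \right)} = 2 d + \frac{15}{2} = \frac{15}{2} + 2 d$)
$N = 312$ ($N = -30 + 342 = 312$)
$N J{\left(- 5 \left(5 - 5\right) \right)} = 312 \left(\frac{15}{2} + 2 \left(- 5 \left(5 - 5\right)\right)\right) = 312 \left(\frac{15}{2} + 2 \left(\left(-5\right) 0\right)\right) = 312 \left(\frac{15}{2} + 2 \cdot 0\right) = 312 \left(\frac{15}{2} + 0\right) = 312 \cdot \frac{15}{2} = 2340$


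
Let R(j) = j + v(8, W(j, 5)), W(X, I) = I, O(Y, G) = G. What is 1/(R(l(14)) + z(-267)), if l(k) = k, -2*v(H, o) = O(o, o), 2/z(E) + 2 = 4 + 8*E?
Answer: 2134/24539 ≈ 0.086964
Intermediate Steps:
z(E) = 2/(2 + 8*E) (z(E) = 2/(-2 + (4 + 8*E)) = 2/(2 + 8*E))
v(H, o) = -o/2
R(j) = -5/2 + j (R(j) = j - ½*5 = j - 5/2 = -5/2 + j)
1/(R(l(14)) + z(-267)) = 1/((-5/2 + 14) + 1/(1 + 4*(-267))) = 1/(23/2 + 1/(1 - 1068)) = 1/(23/2 + 1/(-1067)) = 1/(23/2 - 1/1067) = 1/(24539/2134) = 2134/24539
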